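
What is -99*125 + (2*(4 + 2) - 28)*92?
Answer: -13847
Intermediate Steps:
-99*125 + (2*(4 + 2) - 28)*92 = -12375 + (2*6 - 28)*92 = -12375 + (12 - 28)*92 = -12375 - 16*92 = -12375 - 1472 = -13847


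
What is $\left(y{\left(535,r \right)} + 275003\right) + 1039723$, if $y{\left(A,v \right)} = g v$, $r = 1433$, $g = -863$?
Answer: $78047$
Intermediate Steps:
$y{\left(A,v \right)} = - 863 v$
$\left(y{\left(535,r \right)} + 275003\right) + 1039723 = \left(\left(-863\right) 1433 + 275003\right) + 1039723 = \left(-1236679 + 275003\right) + 1039723 = -961676 + 1039723 = 78047$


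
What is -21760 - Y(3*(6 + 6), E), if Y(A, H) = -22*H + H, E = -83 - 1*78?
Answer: -25141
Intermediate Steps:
E = -161 (E = -83 - 78 = -161)
Y(A, H) = -21*H
-21760 - Y(3*(6 + 6), E) = -21760 - (-21)*(-161) = -21760 - 1*3381 = -21760 - 3381 = -25141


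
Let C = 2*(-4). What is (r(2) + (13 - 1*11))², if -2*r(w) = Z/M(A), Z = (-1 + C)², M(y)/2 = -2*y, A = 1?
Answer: 9409/64 ≈ 147.02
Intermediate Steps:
C = -8
M(y) = -4*y (M(y) = 2*(-2*y) = -4*y)
Z = 81 (Z = (-1 - 8)² = (-9)² = 81)
r(w) = 81/8 (r(w) = -81/(2*((-4*1))) = -81/(2*(-4)) = -81*(-1)/(2*4) = -½*(-81/4) = 81/8)
(r(2) + (13 - 1*11))² = (81/8 + (13 - 1*11))² = (81/8 + (13 - 11))² = (81/8 + 2)² = (97/8)² = 9409/64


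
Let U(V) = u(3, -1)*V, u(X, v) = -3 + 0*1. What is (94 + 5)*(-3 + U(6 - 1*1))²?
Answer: 32076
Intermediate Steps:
u(X, v) = -3 (u(X, v) = -3 + 0 = -3)
U(V) = -3*V
(94 + 5)*(-3 + U(6 - 1*1))² = (94 + 5)*(-3 - 3*(6 - 1*1))² = 99*(-3 - 3*(6 - 1))² = 99*(-3 - 3*5)² = 99*(-3 - 15)² = 99*(-18)² = 99*324 = 32076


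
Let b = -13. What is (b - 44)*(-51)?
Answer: 2907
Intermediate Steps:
(b - 44)*(-51) = (-13 - 44)*(-51) = -57*(-51) = 2907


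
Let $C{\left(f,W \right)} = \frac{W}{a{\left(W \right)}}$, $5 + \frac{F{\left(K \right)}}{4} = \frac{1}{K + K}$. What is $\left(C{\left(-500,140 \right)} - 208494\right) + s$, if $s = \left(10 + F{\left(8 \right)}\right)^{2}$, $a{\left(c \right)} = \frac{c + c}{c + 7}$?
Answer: $- \frac{3333207}{16} \approx -2.0833 \cdot 10^{5}$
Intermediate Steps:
$a{\left(c \right)} = \frac{2 c}{7 + c}$
$F{\left(K \right)} = -20 + \frac{2}{K}$ ($F{\left(K \right)} = -20 + \frac{4}{K + K} = -20 + \frac{4}{2 K} = -20 + 4 \frac{1}{2 K} = -20 + \frac{2}{K}$)
$s = \frac{1521}{16}$ ($s = \left(10 - \left(20 - \frac{2}{8}\right)\right)^{2} = \left(10 + \left(-20 + 2 \cdot \frac{1}{8}\right)\right)^{2} = \left(10 + \left(-20 + \frac{1}{4}\right)\right)^{2} = \left(10 - \frac{79}{4}\right)^{2} = \left(- \frac{39}{4}\right)^{2} = \frac{1521}{16} \approx 95.063$)
$C{\left(f,W \right)} = \frac{7}{2} + \frac{W}{2}$ ($C{\left(f,W \right)} = \frac{W}{2 W \frac{1}{7 + W}} = W \frac{7 + W}{2 W} = \frac{7}{2} + \frac{W}{2}$)
$\left(C{\left(-500,140 \right)} - 208494\right) + s = \left(\left(\frac{7}{2} + \frac{1}{2} \cdot 140\right) - 208494\right) + \frac{1521}{16} = \left(\left(\frac{7}{2} + 70\right) - 208494\right) + \frac{1521}{16} = \left(\frac{147}{2} - 208494\right) + \frac{1521}{16} = - \frac{416841}{2} + \frac{1521}{16} = - \frac{3333207}{16}$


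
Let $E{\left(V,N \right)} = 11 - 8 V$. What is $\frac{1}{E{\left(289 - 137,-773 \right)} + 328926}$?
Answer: $\frac{1}{327721} \approx 3.0514 \cdot 10^{-6}$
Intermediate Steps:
$\frac{1}{E{\left(289 - 137,-773 \right)} + 328926} = \frac{1}{\left(11 - 8 \left(289 - 137\right)\right) + 328926} = \frac{1}{\left(11 - 1216\right) + 328926} = \frac{1}{-1205 + 328926} = \frac{1}{327721}$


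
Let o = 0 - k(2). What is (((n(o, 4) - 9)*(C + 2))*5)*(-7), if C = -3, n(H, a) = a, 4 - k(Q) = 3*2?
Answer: -175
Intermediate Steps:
k(Q) = -2 (k(Q) = 4 - 3*2 = 4 - 1*6 = 4 - 6 = -2)
o = 2 (o = 0 - 1*(-2) = 0 + 2 = 2)
(((n(o, 4) - 9)*(C + 2))*5)*(-7) = (((4 - 9)*(-3 + 2))*5)*(-7) = (-5*(-1)*5)*(-7) = (5*5)*(-7) = 25*(-7) = -175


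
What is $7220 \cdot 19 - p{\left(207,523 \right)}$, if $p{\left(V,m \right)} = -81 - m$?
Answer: $137784$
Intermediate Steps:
$7220 \cdot 19 - p{\left(207,523 \right)} = 7220 \cdot 19 - \left(-81 - 523\right) = 137180 - \left(-81 - 523\right) = 137180 - -604 = 137180 + 604 = 137784$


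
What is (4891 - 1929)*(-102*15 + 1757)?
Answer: 672374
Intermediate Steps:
(4891 - 1929)*(-102*15 + 1757) = 2962*(-1530 + 1757) = 2962*227 = 672374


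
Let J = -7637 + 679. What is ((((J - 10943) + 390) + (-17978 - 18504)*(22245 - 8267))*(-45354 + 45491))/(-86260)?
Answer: 3677100961/4540 ≈ 8.0993e+5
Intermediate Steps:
J = -6958
((((J - 10943) + 390) + (-17978 - 18504)*(22245 - 8267))*(-45354 + 45491))/(-86260) = ((((-6958 - 10943) + 390) + (-17978 - 18504)*(22245 - 8267))*(-45354 + 45491))/(-86260) = (((-17901 + 390) - 36482*13978)*137)*(-1/86260) = ((-17511 - 509945396)*137)*(-1/86260) = -509962907*137*(-1/86260) = -69864918259*(-1/86260) = 3677100961/4540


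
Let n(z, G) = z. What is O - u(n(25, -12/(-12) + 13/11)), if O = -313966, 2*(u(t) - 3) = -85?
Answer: -627853/2 ≈ -3.1393e+5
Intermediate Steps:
u(t) = -79/2 (u(t) = 3 + (1/2)*(-85) = 3 - 85/2 = -79/2)
O - u(n(25, -12/(-12) + 13/11)) = -313966 - 1*(-79/2) = -313966 + 79/2 = -627853/2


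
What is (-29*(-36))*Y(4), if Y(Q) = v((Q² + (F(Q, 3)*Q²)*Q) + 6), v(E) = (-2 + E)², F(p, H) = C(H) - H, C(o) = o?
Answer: 417600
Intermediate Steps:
F(p, H) = 0 (F(p, H) = H - H = 0)
Y(Q) = (4 + Q²)² (Y(Q) = (-2 + ((Q² + (0*Q²)*Q) + 6))² = (-2 + ((Q² + 0*Q) + 6))² = (-2 + ((Q² + 0) + 6))² = (-2 + (Q² + 6))² = (-2 + (6 + Q²))² = (4 + Q²)²)
(-29*(-36))*Y(4) = (-29*(-36))*(4 + 4²)² = 1044*(4 + 16)² = 1044*20² = 1044*400 = 417600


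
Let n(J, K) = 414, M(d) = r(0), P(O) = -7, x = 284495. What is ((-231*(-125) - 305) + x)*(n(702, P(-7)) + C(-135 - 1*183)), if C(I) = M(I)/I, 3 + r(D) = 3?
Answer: 129608910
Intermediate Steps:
r(D) = 0 (r(D) = -3 + 3 = 0)
M(d) = 0
C(I) = 0 (C(I) = 0/I = 0)
((-231*(-125) - 305) + x)*(n(702, P(-7)) + C(-135 - 1*183)) = ((-231*(-125) - 305) + 284495)*(414 + 0) = ((28875 - 305) + 284495)*414 = (28570 + 284495)*414 = 313065*414 = 129608910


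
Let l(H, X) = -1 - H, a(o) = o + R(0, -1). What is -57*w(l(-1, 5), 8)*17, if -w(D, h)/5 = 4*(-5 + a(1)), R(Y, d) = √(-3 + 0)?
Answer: -77520 + 19380*I*√3 ≈ -77520.0 + 33567.0*I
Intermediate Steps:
R(Y, d) = I*√3 (R(Y, d) = √(-3) = I*√3)
a(o) = o + I*√3
w(D, h) = 80 - 20*I*√3 (w(D, h) = -20*(-5 + (1 + I*√3)) = -20*(-4 + I*√3) = -5*(-16 + 4*I*√3) = 80 - 20*I*√3)
-57*w(l(-1, 5), 8)*17 = -57*(80 - 20*I*√3)*17 = (-4560 + 1140*I*√3)*17 = -77520 + 19380*I*√3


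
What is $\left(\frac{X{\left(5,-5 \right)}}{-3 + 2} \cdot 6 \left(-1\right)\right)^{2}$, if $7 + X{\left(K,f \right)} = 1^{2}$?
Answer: $1296$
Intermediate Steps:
$X{\left(K,f \right)} = -6$ ($X{\left(K,f \right)} = -7 + 1^{2} = -7 + 1 = -6$)
$\left(\frac{X{\left(5,-5 \right)}}{-3 + 2} \cdot 6 \left(-1\right)\right)^{2} = \left(\frac{1}{-3 + 2} \left(-6\right) 6 \left(-1\right)\right)^{2} = \left(\frac{1}{-1} \left(-6\right) \left(-6\right)\right)^{2} = \left(\left(-1\right) \left(-6\right) \left(-6\right)\right)^{2} = \left(6 \left(-6\right)\right)^{2} = \left(-36\right)^{2} = 1296$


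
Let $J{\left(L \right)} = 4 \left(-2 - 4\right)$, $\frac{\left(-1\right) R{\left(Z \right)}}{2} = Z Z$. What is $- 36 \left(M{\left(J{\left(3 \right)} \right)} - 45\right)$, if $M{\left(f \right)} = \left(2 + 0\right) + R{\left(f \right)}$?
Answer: $43020$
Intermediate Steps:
$R{\left(Z \right)} = - 2 Z^{2}$ ($R{\left(Z \right)} = - 2 Z Z = - 2 Z^{2}$)
$J{\left(L \right)} = -24$ ($J{\left(L \right)} = 4 \left(-6\right) = -24$)
$M{\left(f \right)} = 2 - 2 f^{2}$ ($M{\left(f \right)} = \left(2 + 0\right) - 2 f^{2} = 2 - 2 f^{2}$)
$- 36 \left(M{\left(J{\left(3 \right)} \right)} - 45\right) = - 36 \left(\left(2 - 2 \left(-24\right)^{2}\right) - 45\right) = - 36 \left(\left(2 - 1152\right) - 45\right) = - 36 \left(-1150 - 45\right) = \left(-36\right) \left(-1195\right) = 43020$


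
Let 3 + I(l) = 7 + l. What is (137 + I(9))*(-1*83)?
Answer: -12450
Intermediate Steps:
I(l) = 4 + l (I(l) = -3 + (7 + l) = 4 + l)
(137 + I(9))*(-1*83) = (137 + (4 + 9))*(-1*83) = (137 + 13)*(-83) = 150*(-83) = -12450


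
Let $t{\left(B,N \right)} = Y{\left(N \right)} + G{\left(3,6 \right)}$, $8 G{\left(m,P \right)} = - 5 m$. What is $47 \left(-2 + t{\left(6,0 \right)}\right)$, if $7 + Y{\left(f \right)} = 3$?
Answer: $- \frac{2961}{8} \approx -370.13$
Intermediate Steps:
$Y{\left(f \right)} = -4$ ($Y{\left(f \right)} = -7 + 3 = -4$)
$G{\left(m,P \right)} = - \frac{5 m}{8}$ ($G{\left(m,P \right)} = \frac{\left(-5\right) m}{8} = - \frac{5 m}{8}$)
$t{\left(B,N \right)} = - \frac{47}{8}$ ($t{\left(B,N \right)} = -4 - \frac{15}{8} = - \frac{47}{8}$)
$47 \left(-2 + t{\left(6,0 \right)}\right) = 47 \left(-2 - \frac{47}{8}\right) = 47 \left(- \frac{63}{8}\right) = - \frac{2961}{8}$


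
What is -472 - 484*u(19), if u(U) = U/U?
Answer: -956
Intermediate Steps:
u(U) = 1
-472 - 484*u(19) = -472 - 484*1 = -472 - 484 = -956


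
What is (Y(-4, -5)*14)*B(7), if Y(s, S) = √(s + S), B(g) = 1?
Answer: 42*I ≈ 42.0*I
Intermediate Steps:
Y(s, S) = √(S + s)
(Y(-4, -5)*14)*B(7) = (√(-5 - 4)*14)*1 = (√(-9)*14)*1 = ((3*I)*14)*1 = (42*I)*1 = 42*I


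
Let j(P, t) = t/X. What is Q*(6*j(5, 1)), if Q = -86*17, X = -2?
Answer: 4386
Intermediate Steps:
j(P, t) = -t/2 (j(P, t) = t/(-2) = t*(-½) = -t/2)
Q = -1462
Q*(6*j(5, 1)) = -8772*(-½*1) = -8772*(-1)/2 = -1462*(-3) = 4386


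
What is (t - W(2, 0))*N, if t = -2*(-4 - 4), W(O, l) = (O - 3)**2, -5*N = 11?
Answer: -33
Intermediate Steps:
N = -11/5 (N = -1/5*11 = -11/5 ≈ -2.2000)
W(O, l) = (-3 + O)**2
t = 16 (t = -2*(-8) = 16)
(t - W(2, 0))*N = (16 - (-3 + 2)**2)*(-11/5) = (16 - 1*(-1)**2)*(-11/5) = (16 - 1*1)*(-11/5) = (16 - 1)*(-11/5) = 15*(-11/5) = -33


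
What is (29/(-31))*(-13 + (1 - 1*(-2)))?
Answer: 290/31 ≈ 9.3548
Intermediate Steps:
(29/(-31))*(-13 + (1 - 1*(-2))) = (29*(-1/31))*(-13 + (1 + 2)) = -29*(-13 + 3)/31 = -29/31*(-10) = 290/31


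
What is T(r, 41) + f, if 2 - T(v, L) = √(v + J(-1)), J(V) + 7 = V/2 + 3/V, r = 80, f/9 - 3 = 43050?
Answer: 387479 - √278/2 ≈ 3.8747e+5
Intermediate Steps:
f = 387477 (f = 27 + 9*43050 = 27 + 387450 = 387477)
J(V) = -7 + V/2 + 3/V (J(V) = -7 + (V/2 + 3/V) = -7 + V/2 + 3/V)
T(v, L) = 2 - √(-21/2 + v) (T(v, L) = 2 - √(v + (-7 + (½)*(-1) + 3/(-1))) = 2 - √(v + (-7 - ½ + 3*(-1))) = 2 - √(v + (-7 - ½ - 3)) = 2 - √(v - 21/2) = 2 - √(-21/2 + v))
T(r, 41) + f = (2 - √(-42 + 4*80)/2) + 387477 = (2 - √(-42 + 320)/2) + 387477 = (2 - √278/2) + 387477 = 387479 - √278/2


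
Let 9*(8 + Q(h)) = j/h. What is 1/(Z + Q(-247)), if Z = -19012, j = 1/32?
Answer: -71136/1353006721 ≈ -5.2576e-5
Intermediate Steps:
j = 1/32 ≈ 0.031250
Q(h) = -8 + 1/(288*h) (Q(h) = -8 + (1/(32*h))/9 = -8 + 1/(288*h))
1/(Z + Q(-247)) = 1/(-19012 + (-8 + (1/288)/(-247))) = 1/(-19012 + (-8 + (1/288)*(-1/247))) = 1/(-19012 + (-8 - 1/71136)) = 1/(-19012 - 569089/71136) = 1/(-1353006721/71136) = -71136/1353006721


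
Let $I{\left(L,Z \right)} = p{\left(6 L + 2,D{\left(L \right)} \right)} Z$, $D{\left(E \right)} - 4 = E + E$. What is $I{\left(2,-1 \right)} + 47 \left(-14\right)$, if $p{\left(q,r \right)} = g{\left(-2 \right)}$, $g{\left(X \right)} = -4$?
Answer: $-654$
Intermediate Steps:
$D{\left(E \right)} = 4 + 2 E$ ($D{\left(E \right)} = 4 + \left(E + E\right) = 4 + 2 E$)
$p{\left(q,r \right)} = -4$
$I{\left(L,Z \right)} = - 4 Z$
$I{\left(2,-1 \right)} + 47 \left(-14\right) = \left(-4\right) \left(-1\right) + 47 \left(-14\right) = 4 - 658 = -654$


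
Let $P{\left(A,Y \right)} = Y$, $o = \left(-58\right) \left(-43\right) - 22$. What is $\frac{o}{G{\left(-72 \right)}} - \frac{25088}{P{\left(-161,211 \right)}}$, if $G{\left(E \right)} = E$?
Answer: $- \frac{96997}{633} \approx -153.23$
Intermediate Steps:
$o = 2472$ ($o = 2494 - 22 = 2472$)
$\frac{o}{G{\left(-72 \right)}} - \frac{25088}{P{\left(-161,211 \right)}} = \frac{2472}{-72} - \frac{25088}{211} = 2472 \left(- \frac{1}{72}\right) - \frac{25088}{211} = - \frac{103}{3} - \frac{25088}{211} = - \frac{96997}{633}$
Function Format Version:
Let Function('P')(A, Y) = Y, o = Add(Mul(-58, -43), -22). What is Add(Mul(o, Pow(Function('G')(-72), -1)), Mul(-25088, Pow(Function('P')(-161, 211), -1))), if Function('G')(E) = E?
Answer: Rational(-96997, 633) ≈ -153.23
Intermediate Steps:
o = 2472 (o = Add(2494, -22) = 2472)
Add(Mul(o, Pow(Function('G')(-72), -1)), Mul(-25088, Pow(Function('P')(-161, 211), -1))) = Add(Mul(2472, Pow(-72, -1)), Mul(-25088, Pow(211, -1))) = Add(Mul(2472, Rational(-1, 72)), Mul(-25088, Rational(1, 211))) = Add(Rational(-103, 3), Rational(-25088, 211)) = Rational(-96997, 633)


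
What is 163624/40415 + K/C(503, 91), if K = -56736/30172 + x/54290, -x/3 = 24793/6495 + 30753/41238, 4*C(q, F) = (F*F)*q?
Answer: 138434558685530309761782231/34193242953649247014635725 ≈ 4.0486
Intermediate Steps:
C(q, F) = q*F**2/4 (C(q, F) = ((F*F)*q)/4 = (F**2*q)/4 = (q*F**2)/4 = q*F**2/4)
x = -135794941/9920030 (x = -3*(24793/6495 + 30753/41238) = -3*(24793*(1/6495) + 30753*(1/41238)) = -3*(24793/6495 + 3417/4582) = -3*135794941/29760090 = -135794941/9920030 ≈ -13.689)
K = -7639937053920763/4062346227684100 (K = -56736/30172 - 135794941/9920030/54290 = -56736*1/30172 - 135794941/9920030*1/54290 = -14184/7543 - 135794941/538558428700 = -7639937053920763/4062346227684100 ≈ -1.8807)
163624/40415 + K/C(503, 91) = 163624/40415 - 7639937053920763/(4062346227684100*((1/4)*503*91**2)) = 163624*(1/40415) - 7639937053920763/(4062346227684100*((1/4)*503*8281)) = 163624/40415 - 7639937053920763/(4062346227684100*4165343/4) = 163624/40415 - 7639937053920763/4062346227684100*4/4165343 = 163624/40415 - 7639937053920763/4230266355765093036575 = 138434558685530309761782231/34193242953649247014635725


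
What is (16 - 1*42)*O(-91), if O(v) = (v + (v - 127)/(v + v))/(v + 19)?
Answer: -227/7 ≈ -32.429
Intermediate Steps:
O(v) = (v + (-127 + v)/(2*v))/(19 + v) (O(v) = (v + (-127 + v)/((2*v)))/(19 + v) = (v + (-127 + v)*(1/(2*v)))/(19 + v) = (v + (-127 + v)/(2*v))/(19 + v))
(16 - 1*42)*O(-91) = (16 - 1*42)*((1/2)*(-127 - 91 + 2*(-91)**2)/(-91*(19 - 91))) = (16 - 42)*((1/2)*(-1/91)*(-127 - 91 + 2*8281)/(-72)) = -13*(-1)*(-1)*(-127 - 91 + 16562)/(91*72) = -13*(-1)*(-1)*16344/(91*72) = -26*227/182 = -227/7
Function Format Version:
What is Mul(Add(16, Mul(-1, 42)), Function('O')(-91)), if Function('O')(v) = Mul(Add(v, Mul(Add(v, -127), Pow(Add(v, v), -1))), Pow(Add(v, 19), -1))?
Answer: Rational(-227, 7) ≈ -32.429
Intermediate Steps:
Function('O')(v) = Mul(Pow(Add(19, v), -1), Add(v, Mul(Rational(1, 2), Pow(v, -1), Add(-127, v)))) (Function('O')(v) = Mul(Add(v, Mul(Add(-127, v), Pow(Mul(2, v), -1))), Pow(Add(19, v), -1)) = Mul(Add(v, Mul(Add(-127, v), Mul(Rational(1, 2), Pow(v, -1)))), Pow(Add(19, v), -1)) = Mul(Add(v, Mul(Rational(1, 2), Pow(v, -1), Add(-127, v))), Pow(Add(19, v), -1)) = Mul(Pow(Add(19, v), -1), Add(v, Mul(Rational(1, 2), Pow(v, -1), Add(-127, v)))))
Mul(Add(16, Mul(-1, 42)), Function('O')(-91)) = Mul(Add(16, Mul(-1, 42)), Mul(Rational(1, 2), Pow(-91, -1), Pow(Add(19, -91), -1), Add(-127, -91, Mul(2, Pow(-91, 2))))) = Mul(Add(16, -42), Mul(Rational(1, 2), Rational(-1, 91), Pow(-72, -1), Add(-127, -91, Mul(2, 8281)))) = Mul(-26, Mul(Rational(1, 2), Rational(-1, 91), Rational(-1, 72), Add(-127, -91, 16562))) = Mul(-26, Mul(Rational(1, 2), Rational(-1, 91), Rational(-1, 72), 16344)) = Mul(-26, Rational(227, 182)) = Rational(-227, 7)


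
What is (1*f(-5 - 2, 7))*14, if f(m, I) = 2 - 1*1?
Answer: 14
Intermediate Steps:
f(m, I) = 1 (f(m, I) = 2 - 1 = 1)
(1*f(-5 - 2, 7))*14 = (1*1)*14 = 1*14 = 14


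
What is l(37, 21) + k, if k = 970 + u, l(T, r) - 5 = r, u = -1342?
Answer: -346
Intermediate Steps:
l(T, r) = 5 + r
k = -372 (k = 970 - 1342 = -372)
l(37, 21) + k = (5 + 21) - 372 = 26 - 372 = -346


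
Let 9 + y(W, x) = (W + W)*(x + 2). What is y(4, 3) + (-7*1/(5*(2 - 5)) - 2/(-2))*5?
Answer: 115/3 ≈ 38.333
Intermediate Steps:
y(W, x) = -9 + 2*W*(2 + x) (y(W, x) = -9 + (W + W)*(x + 2) = -9 + (2*W)*(2 + x) = -9 + 2*W*(2 + x))
y(4, 3) + (-7*1/(5*(2 - 5)) - 2/(-2))*5 = (-9 + 4*4 + 2*4*3) + (-7*1/(5*(2 - 5)) - 2/(-2))*5 = (-9 + 16 + 24) + (-7/(5*(-3)) - 2*(-1/2))*5 = 31 + (-7/(-15) + 1)*5 = 31 + (-7*(-1/15) + 1)*5 = 31 + (7/15 + 1)*5 = 31 + (22/15)*5 = 31 + 22/3 = 115/3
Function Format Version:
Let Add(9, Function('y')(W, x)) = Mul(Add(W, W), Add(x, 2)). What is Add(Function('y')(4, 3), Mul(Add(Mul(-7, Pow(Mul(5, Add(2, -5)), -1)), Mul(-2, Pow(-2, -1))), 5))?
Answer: Rational(115, 3) ≈ 38.333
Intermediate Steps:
Function('y')(W, x) = Add(-9, Mul(2, W, Add(2, x))) (Function('y')(W, x) = Add(-9, Mul(Add(W, W), Add(x, 2))) = Add(-9, Mul(Mul(2, W), Add(2, x))) = Add(-9, Mul(2, W, Add(2, x))))
Add(Function('y')(4, 3), Mul(Add(Mul(-7, Pow(Mul(5, Add(2, -5)), -1)), Mul(-2, Pow(-2, -1))), 5)) = Add(Add(-9, Mul(4, 4), Mul(2, 4, 3)), Mul(Add(Mul(-7, Pow(Mul(5, Add(2, -5)), -1)), Mul(-2, Pow(-2, -1))), 5)) = Add(Add(-9, 16, 24), Mul(Add(Mul(-7, Pow(Mul(5, -3), -1)), Mul(-2, Rational(-1, 2))), 5)) = Add(31, Mul(Add(Mul(-7, Pow(-15, -1)), 1), 5)) = Add(31, Mul(Add(Mul(-7, Rational(-1, 15)), 1), 5)) = Add(31, Mul(Add(Rational(7, 15), 1), 5)) = Add(31, Mul(Rational(22, 15), 5)) = Add(31, Rational(22, 3)) = Rational(115, 3)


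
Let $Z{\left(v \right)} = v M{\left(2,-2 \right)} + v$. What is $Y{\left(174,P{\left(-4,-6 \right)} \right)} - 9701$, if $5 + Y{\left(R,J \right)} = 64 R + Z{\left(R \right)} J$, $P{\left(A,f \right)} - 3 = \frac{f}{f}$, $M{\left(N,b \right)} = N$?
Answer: $3518$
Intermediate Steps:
$Z{\left(v \right)} = 3 v$ ($Z{\left(v \right)} = v 2 + v = 2 v + v = 3 v$)
$P{\left(A,f \right)} = 4$ ($P{\left(A,f \right)} = 3 + \frac{f}{f} = 3 + 1 = 4$)
$Y{\left(R,J \right)} = -5 + 64 R + 3 J R$ ($Y{\left(R,J \right)} = -5 + \left(64 R + 3 R J\right) = -5 + \left(64 R + 3 J R\right) = -5 + 64 R + 3 J R$)
$Y{\left(174,P{\left(-4,-6 \right)} \right)} - 9701 = \left(-5 + 64 \cdot 174 + 3 \cdot 4 \cdot 174\right) - 9701 = \left(-5 + 11136 + 2088\right) - 9701 = 13219 - 9701 = 3518$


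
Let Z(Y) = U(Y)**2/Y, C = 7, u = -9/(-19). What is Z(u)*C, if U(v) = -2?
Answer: 532/9 ≈ 59.111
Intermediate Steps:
u = 9/19 (u = -9*(-1/19) = 9/19 ≈ 0.47368)
Z(Y) = 4/Y (Z(Y) = (-2)**2/Y = 4/Y)
Z(u)*C = (4/(9/19))*7 = (4*(19/9))*7 = (76/9)*7 = 532/9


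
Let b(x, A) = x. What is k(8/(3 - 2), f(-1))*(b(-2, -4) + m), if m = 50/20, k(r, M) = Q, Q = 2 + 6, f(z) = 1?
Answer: 4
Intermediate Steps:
Q = 8
k(r, M) = 8
m = 5/2 (m = 50*(1/20) = 5/2 ≈ 2.5000)
k(8/(3 - 2), f(-1))*(b(-2, -4) + m) = 8*(-2 + 5/2) = 8*(½) = 4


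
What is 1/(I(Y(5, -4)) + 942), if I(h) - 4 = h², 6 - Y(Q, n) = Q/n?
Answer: 16/15977 ≈ 0.0010014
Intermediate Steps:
Y(Q, n) = 6 - Q/n
I(h) = 4 + h²
1/(I(Y(5, -4)) + 942) = 1/((4 + (6 - 1*5/(-4))²) + 942) = 1/((4 + (6 - 1*5*(-¼))²) + 942) = 1/((4 + (6 + 5/4)²) + 942) = 1/((4 + (29/4)²) + 942) = 1/((4 + 841/16) + 942) = 1/(905/16 + 942) = 1/(15977/16) = 16/15977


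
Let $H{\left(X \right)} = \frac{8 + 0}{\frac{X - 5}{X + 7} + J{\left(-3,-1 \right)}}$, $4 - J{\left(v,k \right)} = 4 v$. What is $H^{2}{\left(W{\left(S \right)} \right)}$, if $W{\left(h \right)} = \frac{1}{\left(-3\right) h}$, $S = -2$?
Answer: $\frac{118336}{434281} \approx 0.27249$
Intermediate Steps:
$J{\left(v,k \right)} = 4 - 4 v$
$W{\left(h \right)} = - \frac{1}{3 h}$
$H{\left(X \right)} = \frac{8}{16 + \frac{-5 + X}{7 + X}}$ ($H{\left(X \right)} = \frac{8 + 0}{\frac{X - 5}{X + 7} + \left(4 - -12\right)} = \frac{8}{\frac{-5 + X}{7 + X} + \left(4 + 12\right)} = \frac{8}{\frac{-5 + X}{7 + X} + 16} = \frac{8}{16 + \frac{-5 + X}{7 + X}}$)
$H^{2}{\left(W{\left(S \right)} \right)} = \left(\frac{8 \left(7 - \frac{1}{3 \left(-2\right)}\right)}{107 + 17 \left(- \frac{1}{3 \left(-2\right)}\right)}\right)^{2} = \left(\frac{8 \left(7 - - \frac{1}{6}\right)}{107 + 17 \left(\left(- \frac{1}{3}\right) \left(- \frac{1}{2}\right)\right)}\right)^{2} = \left(\frac{8 \left(7 + \frac{1}{6}\right)}{107 + 17 \cdot \frac{1}{6}}\right)^{2} = \left(8 \frac{1}{107 + \frac{17}{6}} \cdot \frac{43}{6}\right)^{2} = \left(8 \frac{1}{\frac{659}{6}} \cdot \frac{43}{6}\right)^{2} = \left(8 \cdot \frac{6}{659} \cdot \frac{43}{6}\right)^{2} = \left(\frac{344}{659}\right)^{2} = \frac{118336}{434281}$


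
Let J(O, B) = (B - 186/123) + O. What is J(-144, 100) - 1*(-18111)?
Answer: 740685/41 ≈ 18066.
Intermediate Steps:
J(O, B) = -62/41 + B + O (J(O, B) = (B - 186*1/123) + O = (B - 62/41) + O = (-62/41 + B) + O = -62/41 + B + O)
J(-144, 100) - 1*(-18111) = (-62/41 + 100 - 144) - 1*(-18111) = -1866/41 + 18111 = 740685/41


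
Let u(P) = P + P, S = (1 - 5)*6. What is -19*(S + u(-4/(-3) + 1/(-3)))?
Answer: 418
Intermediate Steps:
S = -24 (S = -4*6 = -24)
u(P) = 2*P
-19*(S + u(-4/(-3) + 1/(-3))) = -19*(-24 + 2*(-4/(-3) + 1/(-3))) = -19*(-24 + 2*(-4*(-1/3) + 1*(-1/3))) = -19*(-24 + 2*(4/3 - 1/3)) = -19*(-24 + 2*1) = -19*(-24 + 2) = -19*(-22) = 418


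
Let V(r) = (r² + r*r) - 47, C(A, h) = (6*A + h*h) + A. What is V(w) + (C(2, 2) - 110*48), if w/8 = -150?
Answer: 2874691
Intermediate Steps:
C(A, h) = h² + 7*A (C(A, h) = (6*A + h²) + A = (h² + 6*A) + A = h² + 7*A)
w = -1200 (w = 8*(-150) = -1200)
V(r) = -47 + 2*r² (V(r) = (r² + r²) - 47 = 2*r² - 47 = -47 + 2*r²)
V(w) + (C(2, 2) - 110*48) = (-47 + 2*(-1200)²) + ((2² + 7*2) - 110*48) = (-47 + 2*1440000) + ((4 + 14) - 5280) = (-47 + 2880000) + (18 - 5280) = 2879953 - 5262 = 2874691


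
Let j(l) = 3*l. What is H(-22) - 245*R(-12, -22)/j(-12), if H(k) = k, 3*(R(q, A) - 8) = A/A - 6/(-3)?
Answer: 157/4 ≈ 39.250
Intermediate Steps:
R(q, A) = 9 (R(q, A) = 8 + (A/A - 6/(-3))/3 = 8 + (1 - 6*(-⅓))/3 = 8 + (1 + 2)/3 = 8 + (⅓)*3 = 8 + 1 = 9)
H(-22) - 245*R(-12, -22)/j(-12) = -22 - 2205/(3*(-12)) = -22 - 2205/(-36) = -22 - 2205*(-1)/36 = -22 - 245*(-¼) = -22 + 245/4 = 157/4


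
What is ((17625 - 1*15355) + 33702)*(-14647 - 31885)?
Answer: -1673849104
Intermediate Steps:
((17625 - 1*15355) + 33702)*(-14647 - 31885) = ((17625 - 15355) + 33702)*(-46532) = (2270 + 33702)*(-46532) = 35972*(-46532) = -1673849104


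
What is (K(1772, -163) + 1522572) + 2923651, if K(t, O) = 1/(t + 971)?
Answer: 12195989690/2743 ≈ 4.4462e+6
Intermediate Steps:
K(t, O) = 1/(971 + t)
(K(1772, -163) + 1522572) + 2923651 = (1/(971 + 1772) + 1522572) + 2923651 = (1/2743 + 1522572) + 2923651 = 4176414997/2743 + 2923651 = 12195989690/2743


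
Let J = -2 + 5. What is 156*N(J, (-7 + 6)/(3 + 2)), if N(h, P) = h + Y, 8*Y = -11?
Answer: 507/2 ≈ 253.50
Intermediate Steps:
Y = -11/8 (Y = (1/8)*(-11) = -11/8 ≈ -1.3750)
J = 3
N(h, P) = -11/8 + h (N(h, P) = h - 11/8 = -11/8 + h)
156*N(J, (-7 + 6)/(3 + 2)) = 156*(-11/8 + 3) = 156*(13/8) = 507/2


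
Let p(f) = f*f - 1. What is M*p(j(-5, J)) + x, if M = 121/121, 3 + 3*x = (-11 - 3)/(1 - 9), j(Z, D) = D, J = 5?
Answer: 283/12 ≈ 23.583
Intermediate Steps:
p(f) = -1 + f² (p(f) = f² - 1 = -1 + f²)
x = -5/12 (x = -1 + ((-11 - 3)/(1 - 9))/3 = -1 + (-14/(-8))/3 = -1 + (-14*(-⅛))/3 = -1 + (⅓)*(7/4) = -1 + 7/12 = -5/12 ≈ -0.41667)
M = 1 (M = 121*(1/121) = 1)
M*p(j(-5, J)) + x = 1*(-1 + 5²) - 5/12 = 1*(-1 + 25) - 5/12 = 1*24 - 5/12 = 24 - 5/12 = 283/12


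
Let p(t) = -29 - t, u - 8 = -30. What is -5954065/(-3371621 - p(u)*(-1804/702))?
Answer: 417975363/236689057 ≈ 1.7659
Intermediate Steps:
u = -22 (u = 8 - 30 = -22)
-5954065/(-3371621 - p(u)*(-1804/702)) = -5954065/(-3371621 - (-29 - 1*(-22))*(-1804/702)) = -5954065/(-3371621 - (-29 + 22)*(-1804*1/702)) = -5954065/(-3371621 - (-7)*(-902)/351) = -5954065/(-3371621 - 1*6314/351) = -5954065/(-3371621 - 6314/351) = -5954065/(-1183445285/351) = -5954065*(-351/1183445285) = 417975363/236689057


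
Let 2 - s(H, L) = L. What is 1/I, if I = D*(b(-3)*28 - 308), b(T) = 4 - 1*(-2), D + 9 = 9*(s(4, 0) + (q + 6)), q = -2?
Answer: -1/6300 ≈ -0.00015873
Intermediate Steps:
s(H, L) = 2 - L
D = 45 (D = -9 + 9*((2 - 1*0) + (-2 + 6)) = -9 + 9*((2 + 0) + 4) = -9 + 9*(2 + 4) = -9 + 9*6 = -9 + 54 = 45)
b(T) = 6 (b(T) = 4 + 2 = 6)
I = -6300 (I = 45*(6*28 - 308) = 45*(168 - 308) = 45*(-140) = -6300)
1/I = 1/(-6300) = -1/6300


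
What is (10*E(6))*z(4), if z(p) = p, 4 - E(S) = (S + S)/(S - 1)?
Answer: 64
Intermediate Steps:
E(S) = 4 - 2*S/(-1 + S) (E(S) = 4 - (S + S)/(S - 1) = 4 - 2*S/(-1 + S))
(10*E(6))*z(4) = (10*(2*(-2 + 6)/(-1 + 6)))*4 = (10*(2*4/5))*4 = (10*(2*(⅕)*4))*4 = (10*(8/5))*4 = 16*4 = 64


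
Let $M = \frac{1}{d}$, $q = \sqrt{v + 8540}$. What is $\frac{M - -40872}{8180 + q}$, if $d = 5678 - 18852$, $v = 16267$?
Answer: $\frac{2202251203430}{440588575091} - \frac{538447727 \sqrt{24807}}{881177150182} \approx 4.9022$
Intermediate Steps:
$d = -13174$
$q = \sqrt{24807}$ ($q = \sqrt{16267 + 8540} = \sqrt{24807} \approx 157.5$)
$M = - \frac{1}{13174}$ ($M = \frac{1}{-13174} = - \frac{1}{13174} \approx -7.5907 \cdot 10^{-5}$)
$\frac{M - -40872}{8180 + q} = \frac{- \frac{1}{13174} - -40872}{8180 + \sqrt{24807}} = \frac{- \frac{1}{13174} + 40872}{8180 + \sqrt{24807}} = \frac{538447727}{13174 \left(8180 + \sqrt{24807}\right)}$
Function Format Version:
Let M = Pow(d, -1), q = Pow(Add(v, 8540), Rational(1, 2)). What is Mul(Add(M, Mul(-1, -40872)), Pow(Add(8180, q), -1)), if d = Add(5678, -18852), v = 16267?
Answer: Add(Rational(2202251203430, 440588575091), Mul(Rational(-538447727, 881177150182), Pow(24807, Rational(1, 2)))) ≈ 4.9022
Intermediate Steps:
d = -13174
q = Pow(24807, Rational(1, 2)) (q = Pow(Add(16267, 8540), Rational(1, 2)) = Pow(24807, Rational(1, 2)) ≈ 157.50)
M = Rational(-1, 13174) (M = Pow(-13174, -1) = Rational(-1, 13174) ≈ -7.5907e-5)
Mul(Add(M, Mul(-1, -40872)), Pow(Add(8180, q), -1)) = Mul(Add(Rational(-1, 13174), Mul(-1, -40872)), Pow(Add(8180, Pow(24807, Rational(1, 2))), -1)) = Mul(Add(Rational(-1, 13174), 40872), Pow(Add(8180, Pow(24807, Rational(1, 2))), -1)) = Mul(Rational(538447727, 13174), Pow(Add(8180, Pow(24807, Rational(1, 2))), -1))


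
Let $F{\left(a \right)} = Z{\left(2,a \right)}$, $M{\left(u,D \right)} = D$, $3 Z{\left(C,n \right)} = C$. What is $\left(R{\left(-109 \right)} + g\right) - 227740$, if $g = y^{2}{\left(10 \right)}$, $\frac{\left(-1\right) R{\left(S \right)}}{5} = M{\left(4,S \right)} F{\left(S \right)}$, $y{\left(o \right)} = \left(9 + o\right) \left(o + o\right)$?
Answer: $- \frac{248930}{3} \approx -82977.0$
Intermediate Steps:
$Z{\left(C,n \right)} = \frac{C}{3}$
$y{\left(o \right)} = 2 o \left(9 + o\right)$ ($y{\left(o \right)} = \left(9 + o\right) 2 o = 2 o \left(9 + o\right)$)
$F{\left(a \right)} = \frac{2}{3}$ ($F{\left(a \right)} = \frac{1}{3} \cdot 2 = \frac{2}{3}$)
$R{\left(S \right)} = - \frac{10 S}{3}$ ($R{\left(S \right)} = - 5 S \frac{2}{3} = - 5 \frac{2 S}{3} = - \frac{10 S}{3}$)
$g = 144400$ ($g = \left(2 \cdot 10 \left(9 + 10\right)\right)^{2} = \left(2 \cdot 10 \cdot 19\right)^{2} = 380^{2} = 144400$)
$\left(R{\left(-109 \right)} + g\right) - 227740 = \left(\left(- \frac{10}{3}\right) \left(-109\right) + 144400\right) - 227740 = \left(\frac{1090}{3} + 144400\right) - 227740 = \frac{434290}{3} - 227740 = - \frac{248930}{3}$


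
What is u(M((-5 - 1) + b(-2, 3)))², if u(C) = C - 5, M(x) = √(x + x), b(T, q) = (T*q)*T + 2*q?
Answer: 49 - 20*√6 ≈ 0.010205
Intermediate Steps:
b(T, q) = 2*q + q*T² (b(T, q) = q*T² + 2*q = 2*q + q*T²)
M(x) = √2*√x (M(x) = √(2*x) = √2*√x)
u(C) = -5 + C
u(M((-5 - 1) + b(-2, 3)))² = (-5 + √2*√((-5 - 1) + 3*(2 + (-2)²)))² = (-5 + √2*√(-6 + 3*(2 + 4)))² = (-5 + √2*√(-6 + 3*6))² = (-5 + √2*√(-6 + 18))² = (-5 + √2*√12)² = (-5 + √2*(2*√3))² = (-5 + 2*√6)²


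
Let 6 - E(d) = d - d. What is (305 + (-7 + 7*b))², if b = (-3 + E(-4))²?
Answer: 130321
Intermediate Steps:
E(d) = 6 (E(d) = 6 - (d - d) = 6 - 1*0 = 6 + 0 = 6)
b = 9 (b = (-3 + 6)² = 3² = 9)
(305 + (-7 + 7*b))² = (305 + (-7 + 7*9))² = (305 + (-7 + 63))² = (305 + 56)² = 361² = 130321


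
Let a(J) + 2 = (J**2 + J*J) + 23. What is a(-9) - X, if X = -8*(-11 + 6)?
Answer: 143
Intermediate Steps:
a(J) = 21 + 2*J**2 (a(J) = -2 + ((J**2 + J*J) + 23) = -2 + ((J**2 + J**2) + 23) = -2 + (2*J**2 + 23) = -2 + (23 + 2*J**2) = 21 + 2*J**2)
X = 40 (X = -8*(-5) = 40)
a(-9) - X = (21 + 2*(-9)**2) - 1*40 = (21 + 2*81) - 40 = (21 + 162) - 40 = 183 - 40 = 143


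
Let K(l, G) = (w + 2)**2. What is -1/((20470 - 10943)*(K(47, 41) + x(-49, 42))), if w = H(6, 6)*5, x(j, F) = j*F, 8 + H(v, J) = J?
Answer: 1/18996838 ≈ 5.2640e-8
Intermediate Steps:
H(v, J) = -8 + J
x(j, F) = F*j
w = -10 (w = (-8 + 6)*5 = -2*5 = -10)
K(l, G) = 64 (K(l, G) = (-10 + 2)**2 = (-8)**2 = 64)
-1/((20470 - 10943)*(K(47, 41) + x(-49, 42))) = -1/((20470 - 10943)*(64 + 42*(-49))) = -1/(9527*(64 - 2058)) = -1/(9527*(-1994)) = -1/(-18996838) = -1*(-1/18996838) = 1/18996838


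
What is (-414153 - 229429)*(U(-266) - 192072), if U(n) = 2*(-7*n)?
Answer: 121217382536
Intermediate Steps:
U(n) = -14*n
(-414153 - 229429)*(U(-266) - 192072) = (-414153 - 229429)*(-14*(-266) - 192072) = -643582*(3724 - 192072) = -643582*(-188348) = 121217382536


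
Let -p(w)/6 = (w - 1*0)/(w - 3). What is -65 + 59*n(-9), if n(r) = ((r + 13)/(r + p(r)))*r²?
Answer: -1481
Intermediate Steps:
p(w) = -6*w/(-3 + w) (p(w) = -6*(w - 1*0)/(w - 3) = -6*(w + 0)/(-3 + w) = -6*w/(-3 + w))
n(r) = r²*(13 + r)/(r - 6*r/(-3 + r)) (n(r) = ((r + 13)/(r - 6*r/(-3 + r)))*r² = ((13 + r)/(r - 6*r/(-3 + r)))*r² = r²*(13 + r)/(r - 6*r/(-3 + r)))
-65 + 59*n(-9) = -65 + 59*(-9*(-3 - 9)*(13 - 9)/(-9 - 9)) = -65 + 59*(-9*(-12)*4/(-18)) = -65 + 59*(-9*(-1/18)*(-12)*4) = -65 + 59*(-24) = -65 - 1416 = -1481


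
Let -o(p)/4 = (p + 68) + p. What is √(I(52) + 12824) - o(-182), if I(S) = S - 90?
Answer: -1184 + √12786 ≈ -1070.9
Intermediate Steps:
I(S) = -90 + S
o(p) = -272 - 8*p (o(p) = -4*((p + 68) + p) = -4*((68 + p) + p) = -4*(68 + 2*p) = -272 - 8*p)
√(I(52) + 12824) - o(-182) = √((-90 + 52) + 12824) - (-272 - 8*(-182)) = √(-38 + 12824) - (-272 + 1456) = √12786 - 1*1184 = √12786 - 1184 = -1184 + √12786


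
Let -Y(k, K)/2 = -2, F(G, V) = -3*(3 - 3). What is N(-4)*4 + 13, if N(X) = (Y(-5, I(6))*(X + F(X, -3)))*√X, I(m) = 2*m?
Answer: 13 - 128*I ≈ 13.0 - 128.0*I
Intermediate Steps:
F(G, V) = 0 (F(G, V) = -3*0 = 0)
Y(k, K) = 4 (Y(k, K) = -2*(-2) = 4)
N(X) = 4*X^(3/2) (N(X) = (4*(X + 0))*√X = (4*X)*√X = 4*X^(3/2))
N(-4)*4 + 13 = (4*(-4)^(3/2))*4 + 13 = (4*(-8*I))*4 + 13 = -32*I*4 + 13 = -128*I + 13 = 13 - 128*I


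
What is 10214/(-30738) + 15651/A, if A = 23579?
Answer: 120122266/362385651 ≈ 0.33148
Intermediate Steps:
10214/(-30738) + 15651/A = 10214/(-30738) + 15651/23579 = 10214*(-1/30738) + 15651*(1/23579) = -5107/15369 + 15651/23579 = 120122266/362385651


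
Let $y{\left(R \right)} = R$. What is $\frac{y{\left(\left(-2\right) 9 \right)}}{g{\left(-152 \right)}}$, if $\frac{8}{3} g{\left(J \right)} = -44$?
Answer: $\frac{12}{11} \approx 1.0909$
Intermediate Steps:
$g{\left(J \right)} = - \frac{33}{2}$ ($g{\left(J \right)} = \frac{3}{8} \left(-44\right) = - \frac{33}{2}$)
$\frac{y{\left(\left(-2\right) 9 \right)}}{g{\left(-152 \right)}} = \frac{\left(-2\right) 9}{- \frac{33}{2}} = \left(-18\right) \left(- \frac{2}{33}\right) = \frac{12}{11}$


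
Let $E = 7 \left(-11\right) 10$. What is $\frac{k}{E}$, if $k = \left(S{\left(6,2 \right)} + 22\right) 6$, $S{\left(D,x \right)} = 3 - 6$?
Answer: $- \frac{57}{385} \approx -0.14805$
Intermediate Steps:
$E = -770$ ($E = \left(-77\right) 10 = -770$)
$S{\left(D,x \right)} = -3$ ($S{\left(D,x \right)} = 3 - 6 = -3$)
$k = 114$ ($k = \left(-3 + 22\right) 6 = 19 \cdot 6 = 114$)
$\frac{k}{E} = \frac{114}{-770} = 114 \left(- \frac{1}{770}\right) = - \frac{57}{385}$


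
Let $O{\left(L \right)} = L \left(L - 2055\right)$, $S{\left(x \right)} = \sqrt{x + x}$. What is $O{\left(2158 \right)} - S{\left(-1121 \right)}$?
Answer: $222274 - i \sqrt{2242} \approx 2.2227 \cdot 10^{5} - 47.35 i$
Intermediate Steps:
$S{\left(x \right)} = \sqrt{2} \sqrt{x}$ ($S{\left(x \right)} = \sqrt{2 x} = \sqrt{2} \sqrt{x}$)
$O{\left(L \right)} = L \left(-2055 + L\right)$
$O{\left(2158 \right)} - S{\left(-1121 \right)} = 2158 \left(-2055 + 2158\right) - \sqrt{2} \sqrt{-1121} = 2158 \cdot 103 - \sqrt{2} i \sqrt{1121} = 222274 - i \sqrt{2242}$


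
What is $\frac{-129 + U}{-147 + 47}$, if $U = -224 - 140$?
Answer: $\frac{493}{100} \approx 4.93$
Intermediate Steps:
$U = -364$
$\frac{-129 + U}{-147 + 47} = \frac{-129 - 364}{-147 + 47} = - \frac{493}{-100} = \left(-493\right) \left(- \frac{1}{100}\right) = \frac{493}{100}$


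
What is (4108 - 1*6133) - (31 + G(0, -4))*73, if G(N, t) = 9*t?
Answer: -1660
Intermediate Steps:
(4108 - 1*6133) - (31 + G(0, -4))*73 = (4108 - 1*6133) - (31 + 9*(-4))*73 = (4108 - 6133) - (31 - 36)*73 = -2025 - (-5)*73 = -2025 - 1*(-365) = -2025 + 365 = -1660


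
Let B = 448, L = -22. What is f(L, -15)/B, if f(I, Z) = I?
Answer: -11/224 ≈ -0.049107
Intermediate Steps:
f(L, -15)/B = -22/448 = -22*1/448 = -11/224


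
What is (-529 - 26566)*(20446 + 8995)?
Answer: -797703895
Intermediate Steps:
(-529 - 26566)*(20446 + 8995) = -27095*29441 = -797703895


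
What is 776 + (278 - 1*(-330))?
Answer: 1384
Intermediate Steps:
776 + (278 - 1*(-330)) = 776 + (278 + 330) = 776 + 608 = 1384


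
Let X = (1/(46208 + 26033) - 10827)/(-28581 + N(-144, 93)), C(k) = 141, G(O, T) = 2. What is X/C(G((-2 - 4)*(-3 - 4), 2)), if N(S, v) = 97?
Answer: 391076653/145068741402 ≈ 0.0026958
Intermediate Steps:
X = 391076653/1028856322 (X = (1/(46208 + 26033) - 10827)/(-28581 + 97) = (1/72241 - 10827)/(-28484) = (1/72241 - 10827)*(-1/28484) = -782153306/72241*(-1/28484) = 391076653/1028856322 ≈ 0.38011)
X/C(G((-2 - 4)*(-3 - 4), 2)) = (391076653/1028856322)/141 = (391076653/1028856322)*(1/141) = 391076653/145068741402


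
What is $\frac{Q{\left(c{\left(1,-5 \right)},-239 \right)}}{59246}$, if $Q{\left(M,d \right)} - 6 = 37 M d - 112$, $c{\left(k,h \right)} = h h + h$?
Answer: $- \frac{88483}{29623} \approx -2.987$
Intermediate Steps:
$c{\left(k,h \right)} = h + h^{2}$ ($c{\left(k,h \right)} = h^{2} + h = h + h^{2}$)
$Q{\left(M,d \right)} = -106 + 37 M d$ ($Q{\left(M,d \right)} = 6 + \left(37 M d - 112\right) = 6 + \left(-112 + 37 M d\right) = -106 + 37 M d$)
$\frac{Q{\left(c{\left(1,-5 \right)},-239 \right)}}{59246} = \frac{-106 + 37 \left(- 5 \left(1 - 5\right)\right) \left(-239\right)}{59246} = \left(-106 + 37 \left(\left(-5\right) \left(-4\right)\right) \left(-239\right)\right) \frac{1}{59246} = \left(-106 + 37 \cdot 20 \left(-239\right)\right) \frac{1}{59246} = \left(-106 - 176860\right) \frac{1}{59246} = \left(-176966\right) \frac{1}{59246} = - \frac{88483}{29623}$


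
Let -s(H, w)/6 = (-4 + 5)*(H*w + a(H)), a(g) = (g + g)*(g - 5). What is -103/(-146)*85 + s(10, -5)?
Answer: -35045/146 ≈ -240.03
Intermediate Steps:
a(g) = 2*g*(-5 + g) (a(g) = (2*g)*(-5 + g) = 2*g*(-5 + g))
s(H, w) = -12*H*(-5 + H) - 6*H*w (s(H, w) = -6*(-4 + 5)*(H*w + 2*H*(-5 + H)) = -6*(H*w + 2*H*(-5 + H)) = -12*H*(-5 + H) - 6*H*w)
-103/(-146)*85 + s(10, -5) = -103/(-146)*85 + 6*10*(10 - 1*(-5) - 2*10) = -103*(-1/146)*85 + 6*10*(10 + 5 - 20) = (103/146)*85 + 6*10*(-5) = 8755/146 - 300 = -35045/146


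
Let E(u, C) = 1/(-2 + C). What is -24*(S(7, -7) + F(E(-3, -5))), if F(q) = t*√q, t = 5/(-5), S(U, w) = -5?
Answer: 120 + 24*I*√7/7 ≈ 120.0 + 9.0712*I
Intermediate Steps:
t = -1 (t = 5*(-⅕) = -1)
F(q) = -√q
-24*(S(7, -7) + F(E(-3, -5))) = -24*(-5 - √(1/(-2 - 5))) = -24*(-5 - √(1/(-7))) = -24*(-5 - √(-⅐)) = -24*(-5 - I*√7/7) = 120 + 24*I*√7/7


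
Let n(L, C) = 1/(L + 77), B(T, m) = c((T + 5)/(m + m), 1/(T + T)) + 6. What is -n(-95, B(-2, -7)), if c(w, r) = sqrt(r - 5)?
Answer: 1/18 ≈ 0.055556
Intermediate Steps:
c(w, r) = sqrt(-5 + r)
B(T, m) = 6 + sqrt(-5 + 1/(2*T)) (B(T, m) = sqrt(-5 + 1/(T + T)) + 6 = sqrt(-5 + 1/(2*T)) + 6 = 6 + sqrt(-5 + 1/(2*T)))
n(L, C) = 1/(77 + L)
-n(-95, B(-2, -7)) = -1/(77 - 95) = -1/(-18) = -1*(-1/18) = 1/18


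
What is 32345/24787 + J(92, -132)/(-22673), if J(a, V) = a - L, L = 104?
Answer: 104807947/80285093 ≈ 1.3054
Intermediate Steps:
J(a, V) = -104 + a (J(a, V) = a - 1*104 = a - 104 = -104 + a)
32345/24787 + J(92, -132)/(-22673) = 32345/24787 + (-104 + 92)/(-22673) = 32345*(1/24787) - 12*(-1/22673) = 32345/24787 + 12/22673 = 104807947/80285093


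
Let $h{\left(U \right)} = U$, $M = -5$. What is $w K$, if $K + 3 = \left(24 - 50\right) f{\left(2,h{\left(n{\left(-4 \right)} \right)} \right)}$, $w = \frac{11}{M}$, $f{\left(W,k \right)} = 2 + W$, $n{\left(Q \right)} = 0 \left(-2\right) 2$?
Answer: $\frac{1177}{5} \approx 235.4$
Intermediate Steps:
$n{\left(Q \right)} = 0$ ($n{\left(Q \right)} = 0 \cdot 2 = 0$)
$w = - \frac{11}{5}$ ($w = \frac{11}{-5} = 11 \left(- \frac{1}{5}\right) = - \frac{11}{5} \approx -2.2$)
$K = -107$ ($K = -3 + \left(24 - 50\right) \left(2 + 2\right) = -3 - 104 = -107$)
$w K = \left(- \frac{11}{5}\right) \left(-107\right) = \frac{1177}{5}$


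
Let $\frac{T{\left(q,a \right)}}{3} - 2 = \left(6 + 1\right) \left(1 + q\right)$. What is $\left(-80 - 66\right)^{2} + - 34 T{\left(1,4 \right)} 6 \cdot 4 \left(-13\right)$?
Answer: $530500$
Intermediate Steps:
$T{\left(q,a \right)} = 27 + 21 q$ ($T{\left(q,a \right)} = 6 + 3 \left(6 + 1\right) \left(1 + q\right) = 6 + 3 \cdot 7 \left(1 + q\right) = 6 + 3 \left(7 + 7 q\right) = 6 + \left(21 + 21 q\right) = 27 + 21 q$)
$\left(-80 - 66\right)^{2} + - 34 T{\left(1,4 \right)} 6 \cdot 4 \left(-13\right) = \left(-80 - 66\right)^{2} + - 34 \left(27 + 21 \cdot 1\right) 6 \cdot 4 \left(-13\right) = \left(-146\right)^{2} + - 34 \left(27 + 21\right) 6 \cdot 4 \left(-13\right) = 21316 + - 34 \cdot 48 \cdot 6 \cdot 4 \left(-13\right) = 21316 + - 34 \cdot 288 \cdot 4 \left(-13\right) = 21316 + \left(-34\right) 1152 \left(-13\right) = 21316 - -509184 = 21316 + 509184 = 530500$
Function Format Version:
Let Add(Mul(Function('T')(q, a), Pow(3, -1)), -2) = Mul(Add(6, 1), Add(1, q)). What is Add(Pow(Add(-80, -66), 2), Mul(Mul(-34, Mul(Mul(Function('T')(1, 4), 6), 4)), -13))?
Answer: 530500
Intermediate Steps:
Function('T')(q, a) = Add(27, Mul(21, q)) (Function('T')(q, a) = Add(6, Mul(3, Mul(Add(6, 1), Add(1, q)))) = Add(6, Mul(3, Mul(7, Add(1, q)))) = Add(6, Mul(3, Add(7, Mul(7, q)))) = Add(6, Add(21, Mul(21, q))) = Add(27, Mul(21, q)))
Add(Pow(Add(-80, -66), 2), Mul(Mul(-34, Mul(Mul(Function('T')(1, 4), 6), 4)), -13)) = Add(Pow(Add(-80, -66), 2), Mul(Mul(-34, Mul(Mul(Add(27, Mul(21, 1)), 6), 4)), -13)) = Add(Pow(-146, 2), Mul(Mul(-34, Mul(Mul(Add(27, 21), 6), 4)), -13)) = Add(21316, Mul(Mul(-34, Mul(Mul(48, 6), 4)), -13)) = Add(21316, Mul(Mul(-34, Mul(288, 4)), -13)) = Add(21316, Mul(Mul(-34, 1152), -13)) = Add(21316, Mul(-39168, -13)) = Add(21316, 509184) = 530500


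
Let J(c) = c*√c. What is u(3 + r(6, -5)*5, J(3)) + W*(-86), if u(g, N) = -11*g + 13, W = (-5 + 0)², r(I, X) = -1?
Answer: -2115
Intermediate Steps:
W = 25 (W = (-5)² = 25)
J(c) = c^(3/2)
u(g, N) = 13 - 11*g
u(3 + r(6, -5)*5, J(3)) + W*(-86) = (13 - 11*(3 - 1*5)) + 25*(-86) = (13 - 11*(3 - 5)) - 2150 = (13 - 11*(-2)) - 2150 = (13 + 22) - 2150 = 35 - 2150 = -2115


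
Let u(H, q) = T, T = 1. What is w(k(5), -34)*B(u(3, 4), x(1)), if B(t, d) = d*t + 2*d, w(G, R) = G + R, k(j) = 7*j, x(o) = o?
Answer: 3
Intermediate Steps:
u(H, q) = 1
B(t, d) = 2*d + d*t
w(k(5), -34)*B(u(3, 4), x(1)) = (7*5 - 34)*(1*(2 + 1)) = (35 - 34)*(1*3) = 1*3 = 3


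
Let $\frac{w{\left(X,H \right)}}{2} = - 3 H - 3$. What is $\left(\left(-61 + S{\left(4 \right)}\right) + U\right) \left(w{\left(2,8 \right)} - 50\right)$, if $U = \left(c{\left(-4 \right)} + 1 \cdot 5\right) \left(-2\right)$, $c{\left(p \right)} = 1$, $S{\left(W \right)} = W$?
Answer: $7176$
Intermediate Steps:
$w{\left(X,H \right)} = -6 - 6 H$ ($w{\left(X,H \right)} = 2 \left(- 3 H - 3\right) = 2 \left(-3 - 3 H\right) = -6 - 6 H$)
$U = -12$ ($U = \left(1 + 1 \cdot 5\right) \left(-2\right) = \left(1 + 5\right) \left(-2\right) = 6 \left(-2\right) = -12$)
$\left(\left(-61 + S{\left(4 \right)}\right) + U\right) \left(w{\left(2,8 \right)} - 50\right) = \left(\left(-61 + 4\right) - 12\right) \left(\left(-6 - 48\right) - 50\right) = \left(-57 - 12\right) \left(\left(-6 - 48\right) - 50\right) = - 69 \left(-54 - 50\right) = \left(-69\right) \left(-104\right) = 7176$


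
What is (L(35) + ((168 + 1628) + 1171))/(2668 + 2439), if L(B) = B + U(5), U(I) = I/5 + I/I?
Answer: 3004/5107 ≈ 0.58821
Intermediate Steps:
U(I) = 1 + I/5 (U(I) = I*(⅕) + 1 = I/5 + 1 = 1 + I/5)
L(B) = 2 + B (L(B) = B + (1 + (⅕)*5) = B + (1 + 1) = B + 2 = 2 + B)
(L(35) + ((168 + 1628) + 1171))/(2668 + 2439) = ((2 + 35) + ((168 + 1628) + 1171))/(2668 + 2439) = (37 + (1796 + 1171))/5107 = (37 + 2967)*(1/5107) = 3004*(1/5107) = 3004/5107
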